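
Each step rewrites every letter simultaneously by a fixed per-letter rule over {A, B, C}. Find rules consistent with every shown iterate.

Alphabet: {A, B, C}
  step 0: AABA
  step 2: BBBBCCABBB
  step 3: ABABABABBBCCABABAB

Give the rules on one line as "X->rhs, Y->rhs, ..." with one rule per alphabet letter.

  step 2 ⇒ step 3: BBBBCCABBB ⇒ AB·AB·AB·AB·B·B·CC·AB·AB·AB
    A ↦ CC
    B ↦ AB
    C ↦ B

A->CC, B->AB, C->B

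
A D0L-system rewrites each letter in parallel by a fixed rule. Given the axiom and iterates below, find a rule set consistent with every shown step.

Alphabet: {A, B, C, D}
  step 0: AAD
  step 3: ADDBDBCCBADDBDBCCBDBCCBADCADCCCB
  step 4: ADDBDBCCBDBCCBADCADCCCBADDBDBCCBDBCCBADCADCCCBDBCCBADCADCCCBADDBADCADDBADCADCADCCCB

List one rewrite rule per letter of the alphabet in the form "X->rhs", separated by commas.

  step 3 ⇒ step 4: ADDBDBCCBADDBDBCCBDBCCBADCADCCCB ⇒ AD·DB·DB·CCB·DB·CCB·ADC·ADC·CCB·AD·DB·DB·CCB·DB·CCB·ADC·ADC·CCB·DB·CCB·ADC·ADC·CCB·AD·DB·ADC·AD·DB·ADC·ADC·ADC·CCB
    A ↦ AD
    B ↦ CCB
    C ↦ ADC
    D ↦ DB

A->AD, B->CCB, C->ADC, D->DB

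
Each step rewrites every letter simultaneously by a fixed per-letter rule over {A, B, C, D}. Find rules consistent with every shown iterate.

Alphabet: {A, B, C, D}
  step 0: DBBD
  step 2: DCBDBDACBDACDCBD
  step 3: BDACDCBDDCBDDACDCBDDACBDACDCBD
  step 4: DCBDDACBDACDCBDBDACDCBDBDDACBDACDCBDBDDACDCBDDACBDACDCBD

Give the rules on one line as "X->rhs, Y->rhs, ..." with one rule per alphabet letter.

A->D, B->DC, C->AC, D->BD

  step 3 ⇒ step 4: BDACDCBDDCBDDACDCBDDACBDACDCBD ⇒ DC·BD·D·AC·BD·AC·DC·BD·BD·AC·DC·BD·BD·D·AC·BD·AC·DC·BD·BD·D·AC·DC·BD·D·AC·BD·AC·DC·BD
    A ↦ D
    B ↦ DC
    C ↦ AC
    D ↦ BD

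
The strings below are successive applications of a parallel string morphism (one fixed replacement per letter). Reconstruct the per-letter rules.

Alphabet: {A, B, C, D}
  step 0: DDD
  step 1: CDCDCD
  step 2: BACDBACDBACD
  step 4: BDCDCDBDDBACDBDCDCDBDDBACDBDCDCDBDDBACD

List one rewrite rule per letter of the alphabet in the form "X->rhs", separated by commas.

  step 1 ⇒ step 2: CDCDCD ⇒ BA·CD·BA·CD·BA·CD
    C ↦ BA
    D ↦ CD
    A ↦ D  (constrained at step 2)
    B ↦ BD  (constrained at step 2)

A->D, B->BD, C->BA, D->CD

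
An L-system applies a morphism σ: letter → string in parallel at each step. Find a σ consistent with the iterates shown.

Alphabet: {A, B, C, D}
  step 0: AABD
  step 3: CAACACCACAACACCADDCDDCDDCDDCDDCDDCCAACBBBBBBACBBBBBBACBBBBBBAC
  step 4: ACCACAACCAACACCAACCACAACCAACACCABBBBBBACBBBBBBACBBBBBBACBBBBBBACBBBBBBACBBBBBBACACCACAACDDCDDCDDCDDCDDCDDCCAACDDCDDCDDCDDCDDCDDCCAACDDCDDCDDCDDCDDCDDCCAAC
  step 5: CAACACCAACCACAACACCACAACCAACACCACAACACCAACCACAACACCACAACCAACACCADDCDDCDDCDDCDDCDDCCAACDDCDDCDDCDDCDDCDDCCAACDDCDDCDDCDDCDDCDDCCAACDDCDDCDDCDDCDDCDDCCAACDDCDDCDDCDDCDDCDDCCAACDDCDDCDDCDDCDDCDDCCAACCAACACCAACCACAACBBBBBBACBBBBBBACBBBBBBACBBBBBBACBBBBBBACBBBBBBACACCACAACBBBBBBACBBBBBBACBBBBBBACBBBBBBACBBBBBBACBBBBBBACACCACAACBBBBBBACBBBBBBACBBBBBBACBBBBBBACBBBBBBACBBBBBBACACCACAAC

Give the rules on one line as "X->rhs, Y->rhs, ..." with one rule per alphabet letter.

A->CA, B->DDC, C->AC, D->BBB

  step 4 ⇒ step 5: ACCACAACCAACACCAACCACAACCAACACCABBBBBBACBBBBBBACBBBBBBACBBBBBBACBBBBBBACBBBBBBACACCACAACDDCDDCDDCDDCDDCDDCCAACDDCDDCDDCDDCDDCDDCCAACDDCDDCDDCDDCDDCDDCCAAC ⇒ CA·AC·AC·CA·AC·CA·CA·AC·AC·CA·CA·AC·CA·AC·AC·CA·CA·AC·AC·CA·AC·CA·CA·AC·AC·CA·CA·AC·CA·AC·AC·CA·DDC·DDC·DDC·DDC·DDC·DDC·CA·AC·DDC·DDC·DDC·DDC·DDC·DDC·CA·AC·DDC·DDC·DDC·DDC·DDC·DDC·CA·AC·DDC·DDC·DDC·DDC·DDC·DDC·CA·AC·DDC·DDC·DDC·DDC·DDC·DDC·CA·AC·DDC·DDC·DDC·DDC·DDC·DDC·CA·AC·CA·AC·AC·CA·AC·CA·CA·AC·BBB·BBB·AC·BBB·BBB·AC·BBB·BBB·AC·BBB·BBB·AC·BBB·BBB·AC·BBB·BBB·AC·AC·CA·CA·AC·BBB·BBB·AC·BBB·BBB·AC·BBB·BBB·AC·BBB·BBB·AC·BBB·BBB·AC·BBB·BBB·AC·AC·CA·CA·AC·BBB·BBB·AC·BBB·BBB·AC·BBB·BBB·AC·BBB·BBB·AC·BBB·BBB·AC·BBB·BBB·AC·AC·CA·CA·AC
    A ↦ CA
    B ↦ DDC
    C ↦ AC
    D ↦ BBB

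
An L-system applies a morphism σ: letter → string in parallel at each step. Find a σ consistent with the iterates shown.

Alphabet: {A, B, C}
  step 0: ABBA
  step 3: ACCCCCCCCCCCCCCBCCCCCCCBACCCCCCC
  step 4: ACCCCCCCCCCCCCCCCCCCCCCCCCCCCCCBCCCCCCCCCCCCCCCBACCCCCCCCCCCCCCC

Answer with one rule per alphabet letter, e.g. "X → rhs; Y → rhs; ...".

  step 3 ⇒ step 4: ACCCCCCCCCCCCCCBCCCCCCCBACCCCCCC ⇒ AC·CC·CC·CC·CC·CC·CC·CC·CC·CC·CC·CC·CC·CC·CC·CB·CC·CC·CC·CC·CC·CC·CC·CB·AC·CC·CC·CC·CC·CC·CC·CC
    A ↦ AC
    B ↦ CB
    C ↦ CC

A->AC, B->CB, C->CC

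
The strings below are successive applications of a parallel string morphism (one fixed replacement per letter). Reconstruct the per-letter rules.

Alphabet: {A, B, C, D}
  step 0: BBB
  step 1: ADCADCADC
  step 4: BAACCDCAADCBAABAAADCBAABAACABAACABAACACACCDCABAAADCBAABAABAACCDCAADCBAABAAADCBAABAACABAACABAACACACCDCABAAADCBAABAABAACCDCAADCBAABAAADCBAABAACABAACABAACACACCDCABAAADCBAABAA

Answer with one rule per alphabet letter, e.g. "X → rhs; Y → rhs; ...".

A->BAA, B->ADC, C->CA, D->CCD

  step 0 ⇒ step 1: BBB ⇒ ADC·ADC·ADC
    B ↦ ADC
    A ↦ BAA  (constrained at step 1)
    C ↦ CA  (constrained at step 1)
    D ↦ CCD  (constrained at step 1)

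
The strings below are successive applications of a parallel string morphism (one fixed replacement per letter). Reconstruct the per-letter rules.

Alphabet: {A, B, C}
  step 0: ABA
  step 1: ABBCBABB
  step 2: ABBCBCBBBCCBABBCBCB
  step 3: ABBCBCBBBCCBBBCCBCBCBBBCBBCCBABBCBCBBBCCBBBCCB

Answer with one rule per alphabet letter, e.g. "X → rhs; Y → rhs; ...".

  step 2 ⇒ step 3: ABBCBCBBBCCBABBCBCB ⇒ ABB·CB·CB·BBC·CB·BBC·CB·CB·CB·BBC·BBC·CB·ABB·CB·CB·BBC·CB·BBC·CB
    A ↦ ABB
    B ↦ CB
    C ↦ BBC

A->ABB, B->CB, C->BBC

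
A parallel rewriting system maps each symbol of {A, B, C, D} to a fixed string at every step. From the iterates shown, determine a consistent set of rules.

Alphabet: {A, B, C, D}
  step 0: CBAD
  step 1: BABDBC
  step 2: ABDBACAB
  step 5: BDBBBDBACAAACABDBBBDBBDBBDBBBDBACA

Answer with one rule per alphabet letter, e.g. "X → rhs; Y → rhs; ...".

  step 1 ⇒ step 2: BABDBC ⇒ A·BDB·A·C·A·B
    A ↦ BDB
    B ↦ A
    C ↦ B
    D ↦ C

A->BDB, B->A, C->B, D->C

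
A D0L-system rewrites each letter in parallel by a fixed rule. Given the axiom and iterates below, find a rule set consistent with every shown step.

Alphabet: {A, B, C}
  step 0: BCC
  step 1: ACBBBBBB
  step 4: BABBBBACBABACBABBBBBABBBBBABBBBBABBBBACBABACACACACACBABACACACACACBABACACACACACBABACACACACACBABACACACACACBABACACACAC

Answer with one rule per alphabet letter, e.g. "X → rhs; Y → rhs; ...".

  step 0 ⇒ step 1: BCC ⇒ AC·BBB·BBB
    B ↦ AC
    C ↦ BBB
    A ↦ BAB  (constrained at step 1)

A->BAB, B->AC, C->BBB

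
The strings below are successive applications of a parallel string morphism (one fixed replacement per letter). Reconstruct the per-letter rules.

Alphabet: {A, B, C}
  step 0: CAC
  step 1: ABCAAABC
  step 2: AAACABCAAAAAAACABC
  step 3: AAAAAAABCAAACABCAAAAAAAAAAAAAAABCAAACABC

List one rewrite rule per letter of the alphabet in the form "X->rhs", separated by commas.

  step 2 ⇒ step 3: AAACABCAAAAAAACABC ⇒ AA·AA·AA·ABC·AA·AC·ABC·AA·AA·AA·AA·AA·AA·AA·ABC·AA·AC·ABC
    A ↦ AA
    B ↦ AC
    C ↦ ABC

A->AA, B->AC, C->ABC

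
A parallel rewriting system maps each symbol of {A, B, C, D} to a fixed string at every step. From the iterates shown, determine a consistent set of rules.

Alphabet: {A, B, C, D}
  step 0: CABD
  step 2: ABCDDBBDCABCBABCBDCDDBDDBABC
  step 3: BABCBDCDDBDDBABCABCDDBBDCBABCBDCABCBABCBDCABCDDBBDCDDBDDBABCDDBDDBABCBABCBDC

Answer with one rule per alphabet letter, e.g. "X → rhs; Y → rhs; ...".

A->B, B->ABC, C->BDC, D->DDB

  step 2 ⇒ step 3: ABCDDBBDCABCBABCBDCDDBDDBABC ⇒ B·ABC·BDC·DDB·DDB·ABC·ABC·DDB·BDC·B·ABC·BDC·ABC·B·ABC·BDC·ABC·DDB·BDC·DDB·DDB·ABC·DDB·DDB·ABC·B·ABC·BDC
    A ↦ B
    B ↦ ABC
    C ↦ BDC
    D ↦ DDB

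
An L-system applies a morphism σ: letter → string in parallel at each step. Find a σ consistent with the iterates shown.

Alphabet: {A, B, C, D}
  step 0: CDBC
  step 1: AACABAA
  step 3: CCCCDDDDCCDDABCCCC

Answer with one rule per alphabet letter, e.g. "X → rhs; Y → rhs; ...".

A->DD, B->AB, C->AA, D->C

  step 0 ⇒ step 1: CDBC ⇒ AA·C·AB·AA
    B ↦ AB
    C ↦ AA
    D ↦ C
    A ↦ DD  (constrained at step 1)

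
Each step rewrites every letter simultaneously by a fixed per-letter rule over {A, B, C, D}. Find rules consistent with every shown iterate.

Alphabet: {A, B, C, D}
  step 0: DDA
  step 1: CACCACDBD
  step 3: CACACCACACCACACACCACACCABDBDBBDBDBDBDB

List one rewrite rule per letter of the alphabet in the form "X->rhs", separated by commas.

  step 0 ⇒ step 1: DDA ⇒ CAC·CAC·DBD
    A ↦ DBD
    D ↦ CAC
    B ↦ CA  (constrained at step 1)
    C ↦ B  (constrained at step 1)

A->DBD, B->CA, C->B, D->CAC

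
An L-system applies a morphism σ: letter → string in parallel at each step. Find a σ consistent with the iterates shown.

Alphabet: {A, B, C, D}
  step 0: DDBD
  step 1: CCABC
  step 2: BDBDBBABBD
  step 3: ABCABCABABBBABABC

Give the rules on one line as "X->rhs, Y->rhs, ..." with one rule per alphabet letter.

A->BB, B->AB, C->BD, D->C

  step 2 ⇒ step 3: BDBDBBABBD ⇒ AB·C·AB·C·AB·AB·BB·AB·AB·C
    A ↦ BB
    B ↦ AB
    D ↦ C
  step 1 ⇒ step 2: CCABC ⇒ BD·BD·BB·AB·BD
    C ↦ BD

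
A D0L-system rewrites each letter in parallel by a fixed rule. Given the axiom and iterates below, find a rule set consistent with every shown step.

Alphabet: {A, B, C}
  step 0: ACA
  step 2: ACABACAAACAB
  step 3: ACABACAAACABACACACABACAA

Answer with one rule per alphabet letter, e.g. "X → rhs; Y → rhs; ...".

  step 2 ⇒ step 3: ACABACAAACAB ⇒ AC·AB·AC·AA·AC·AB·AC·AC·AC·AB·AC·AA
    A ↦ AC
    B ↦ AA
    C ↦ AB

A->AC, B->AA, C->AB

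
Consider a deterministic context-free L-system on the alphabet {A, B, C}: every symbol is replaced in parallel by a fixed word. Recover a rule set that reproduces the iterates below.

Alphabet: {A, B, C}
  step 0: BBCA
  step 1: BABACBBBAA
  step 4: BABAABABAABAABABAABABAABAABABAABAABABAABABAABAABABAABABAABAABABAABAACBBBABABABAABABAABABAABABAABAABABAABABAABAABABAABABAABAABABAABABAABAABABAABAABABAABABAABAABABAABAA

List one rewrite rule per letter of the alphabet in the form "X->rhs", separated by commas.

A->BAA, B->BA, C->CBB

  step 0 ⇒ step 1: BBCA ⇒ BA·BA·CBB·BAA
    A ↦ BAA
    B ↦ BA
    C ↦ CBB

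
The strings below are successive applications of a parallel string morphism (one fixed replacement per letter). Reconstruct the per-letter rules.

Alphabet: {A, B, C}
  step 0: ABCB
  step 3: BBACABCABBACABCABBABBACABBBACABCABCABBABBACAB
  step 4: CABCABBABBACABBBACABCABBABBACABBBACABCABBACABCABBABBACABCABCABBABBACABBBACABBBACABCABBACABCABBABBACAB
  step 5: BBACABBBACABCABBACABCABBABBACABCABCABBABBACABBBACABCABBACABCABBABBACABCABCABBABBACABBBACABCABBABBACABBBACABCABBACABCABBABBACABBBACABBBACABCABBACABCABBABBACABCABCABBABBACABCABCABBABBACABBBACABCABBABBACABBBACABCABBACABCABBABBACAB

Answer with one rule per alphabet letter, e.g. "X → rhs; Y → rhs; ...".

  step 4 ⇒ step 5: CABCABBABBACABBBACABCABBABBACABBBACABCABBACABCABBABBACABCABCABBABBACABBBACABBBACABCABBACABCABBABBACAB ⇒ B·BA·CAB·B·BA·CAB·CAB·BA·CAB·CAB·BA·B·BA·CAB·CAB·CAB·BA·B·BA·CAB·B·BA·CAB·CAB·BA·CAB·CAB·BA·B·BA·CAB·CAB·CAB·BA·B·BA·CAB·B·BA·CAB·CAB·BA·B·BA·CAB·B·BA·CAB·CAB·BA·CAB·CAB·BA·B·BA·CAB·B·BA·CAB·B·BA·CAB·CAB·BA·CAB·CAB·BA·B·BA·CAB·CAB·CAB·BA·B·BA·CAB·CAB·CAB·BA·B·BA·CAB·B·BA·CAB·CAB·BA·B·BA·CAB·B·BA·CAB·CAB·BA·CAB·CAB·BA·B·BA·CAB
    A ↦ BA
    B ↦ CAB
    C ↦ B

A->BA, B->CAB, C->B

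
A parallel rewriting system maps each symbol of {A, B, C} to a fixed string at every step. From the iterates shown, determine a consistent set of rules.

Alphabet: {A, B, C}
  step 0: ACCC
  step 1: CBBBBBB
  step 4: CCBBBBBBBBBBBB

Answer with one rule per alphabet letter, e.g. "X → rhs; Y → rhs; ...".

A->C, B->A, C->BB

  step 0 ⇒ step 1: ACCC ⇒ C·BB·BB·BB
    A ↦ C
    C ↦ BB
    B ↦ A  (constrained at step 1)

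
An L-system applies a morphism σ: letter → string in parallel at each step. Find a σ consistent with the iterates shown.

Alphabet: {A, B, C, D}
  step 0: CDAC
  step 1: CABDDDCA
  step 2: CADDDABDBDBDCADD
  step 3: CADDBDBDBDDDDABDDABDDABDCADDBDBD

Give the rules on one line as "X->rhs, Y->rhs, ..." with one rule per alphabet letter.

  step 2 ⇒ step 3: CADDDABDBDBDCADD ⇒ CA·DD·BD·BD·BD·DD·DA·BD·DA·BD·DA·BD·CA·DD·BD·BD
    A ↦ DD
    B ↦ DA
    C ↦ CA
    D ↦ BD

A->DD, B->DA, C->CA, D->BD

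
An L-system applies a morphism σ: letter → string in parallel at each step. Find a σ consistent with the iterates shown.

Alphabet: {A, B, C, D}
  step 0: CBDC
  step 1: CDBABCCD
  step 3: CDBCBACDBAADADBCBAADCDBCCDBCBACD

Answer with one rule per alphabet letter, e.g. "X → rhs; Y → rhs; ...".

A->AD, B->BA, C->CD, D->BC

  step 0 ⇒ step 1: CBDC ⇒ CD·BA·BC·CD
    B ↦ BA
    C ↦ CD
    D ↦ BC
    A ↦ AD  (constrained at step 1)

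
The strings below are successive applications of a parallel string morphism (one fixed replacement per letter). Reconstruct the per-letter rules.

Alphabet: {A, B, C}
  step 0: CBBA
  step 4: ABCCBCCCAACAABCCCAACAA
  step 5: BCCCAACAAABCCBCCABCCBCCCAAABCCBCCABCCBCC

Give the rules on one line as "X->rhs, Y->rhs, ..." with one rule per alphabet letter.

  step 4 ⇒ step 5: ABCCBCCCAACAABCCCAACAA ⇒ BCC·C·A·A·C·A·A·A·BCC·BCC·A·BCC·BCC·C·A·A·A·BCC·BCC·A·BCC·BCC
    A ↦ BCC
    B ↦ C
    C ↦ A

A->BCC, B->C, C->A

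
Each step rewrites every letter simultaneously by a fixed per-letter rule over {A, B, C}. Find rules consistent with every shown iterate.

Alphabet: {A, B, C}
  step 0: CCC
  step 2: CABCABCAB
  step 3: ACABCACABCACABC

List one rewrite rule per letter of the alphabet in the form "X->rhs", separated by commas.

  step 2 ⇒ step 3: CABCABCAB ⇒ A·CAB·C·A·CAB·C·A·CAB·C
    A ↦ CAB
    B ↦ C
    C ↦ A

A->CAB, B->C, C->A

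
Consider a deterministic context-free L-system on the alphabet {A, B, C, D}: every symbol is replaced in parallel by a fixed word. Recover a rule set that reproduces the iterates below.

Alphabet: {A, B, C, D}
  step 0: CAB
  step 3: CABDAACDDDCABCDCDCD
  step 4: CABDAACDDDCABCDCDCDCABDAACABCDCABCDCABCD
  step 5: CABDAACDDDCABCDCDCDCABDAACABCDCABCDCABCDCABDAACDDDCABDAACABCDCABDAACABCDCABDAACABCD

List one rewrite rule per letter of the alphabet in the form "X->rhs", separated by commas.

A->D, B->AA, C->CAB, D->CD

  step 4 ⇒ step 5: CABDAACDDDCABCDCDCDCABDAACABCDCABCDCABCD ⇒ CAB·D·AA·CD·D·D·CAB·CD·CD·CD·CAB·D·AA·CAB·CD·CAB·CD·CAB·CD·CAB·D·AA·CD·D·D·CAB·D·AA·CAB·CD·CAB·D·AA·CAB·CD·CAB·D·AA·CAB·CD
    A ↦ D
    B ↦ AA
    C ↦ CAB
    D ↦ CD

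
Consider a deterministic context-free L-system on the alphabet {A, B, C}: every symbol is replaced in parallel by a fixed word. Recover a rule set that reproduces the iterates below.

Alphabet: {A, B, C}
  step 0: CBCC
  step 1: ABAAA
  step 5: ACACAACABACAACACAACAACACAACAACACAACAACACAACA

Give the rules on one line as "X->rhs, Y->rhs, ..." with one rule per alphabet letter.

A->CA, B->BA, C->A

  step 0 ⇒ step 1: CBCC ⇒ A·BA·A·A
    B ↦ BA
    C ↦ A
    A ↦ CA  (constrained at step 1)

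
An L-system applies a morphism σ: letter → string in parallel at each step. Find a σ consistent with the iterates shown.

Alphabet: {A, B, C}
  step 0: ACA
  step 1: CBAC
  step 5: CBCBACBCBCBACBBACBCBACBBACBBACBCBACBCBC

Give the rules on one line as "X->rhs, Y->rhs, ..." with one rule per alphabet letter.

A->C, B->CB, C->BA

  step 0 ⇒ step 1: ACA ⇒ C·BA·C
    A ↦ C
    C ↦ BA
    B ↦ CB  (constrained at step 1)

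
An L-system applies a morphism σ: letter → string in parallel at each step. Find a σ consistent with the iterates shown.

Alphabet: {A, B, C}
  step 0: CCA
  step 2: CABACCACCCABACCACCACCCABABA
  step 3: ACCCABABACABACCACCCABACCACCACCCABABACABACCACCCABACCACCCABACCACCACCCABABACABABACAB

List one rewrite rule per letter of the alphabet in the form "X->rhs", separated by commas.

  step 2 ⇒ step 3: CABACCACCCABACCACCACCCABABA ⇒ ACC·CAB·ABA·CAB·ACC·ACC·CAB·ACC·ACC·ACC·CAB·ABA·CAB·ACC·ACC·CAB·ACC·ACC·CAB·ACC·ACC·ACC·CAB·ABA·CAB·ABA·CAB
    A ↦ CAB
    B ↦ ABA
    C ↦ ACC

A->CAB, B->ABA, C->ACC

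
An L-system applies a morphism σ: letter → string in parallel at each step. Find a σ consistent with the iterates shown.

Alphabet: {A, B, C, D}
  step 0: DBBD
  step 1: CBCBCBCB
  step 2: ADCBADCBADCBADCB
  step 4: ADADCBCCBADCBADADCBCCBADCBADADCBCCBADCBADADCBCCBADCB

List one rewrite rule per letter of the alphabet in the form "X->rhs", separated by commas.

A->C, B->CB, C->AD, D->CB

  step 1 ⇒ step 2: CBCBCBCB ⇒ AD·CB·AD·CB·AD·CB·AD·CB
    B ↦ CB
    C ↦ AD
    A ↦ C  (constrained at step 2)
  step 0 ⇒ step 1: DBBD ⇒ CB·CB·CB·CB
    D ↦ CB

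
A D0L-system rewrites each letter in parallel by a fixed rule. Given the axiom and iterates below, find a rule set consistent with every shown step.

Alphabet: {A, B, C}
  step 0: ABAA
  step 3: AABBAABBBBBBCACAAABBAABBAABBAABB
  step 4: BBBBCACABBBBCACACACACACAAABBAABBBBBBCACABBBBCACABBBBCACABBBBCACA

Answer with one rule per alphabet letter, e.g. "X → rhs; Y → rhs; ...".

  step 3 ⇒ step 4: AABBAABBBBBBCACAAABBAABBAABBAABB ⇒ BB·BB·CA·CA·BB·BB·CA·CA·CA·CA·CA·CA·AA·BB·AA·BB·BB·BB·CA·CA·BB·BB·CA·CA·BB·BB·CA·CA·BB·BB·CA·CA
    A ↦ BB
    B ↦ CA
    C ↦ AA

A->BB, B->CA, C->AA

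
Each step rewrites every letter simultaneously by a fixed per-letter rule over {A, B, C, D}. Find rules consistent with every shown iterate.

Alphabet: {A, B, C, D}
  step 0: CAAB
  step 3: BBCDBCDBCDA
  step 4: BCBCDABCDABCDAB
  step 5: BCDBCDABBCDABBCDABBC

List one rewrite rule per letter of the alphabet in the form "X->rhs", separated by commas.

A->B, B->BC, C->D, D->A

  step 4 ⇒ step 5: BCBCDABCDABCDAB ⇒ BC·D·BC·D·A·B·BC·D·A·B·BC·D·A·B·BC
    A ↦ B
    B ↦ BC
    C ↦ D
    D ↦ A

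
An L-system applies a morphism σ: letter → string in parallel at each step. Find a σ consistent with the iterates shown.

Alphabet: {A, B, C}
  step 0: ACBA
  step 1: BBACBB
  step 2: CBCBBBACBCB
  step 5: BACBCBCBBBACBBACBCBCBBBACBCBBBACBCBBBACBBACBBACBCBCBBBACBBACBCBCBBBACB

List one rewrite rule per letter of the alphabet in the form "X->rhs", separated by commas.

A->B, B->CB, C->BA

  step 1 ⇒ step 2: BBACBB ⇒ CB·CB·B·BA·CB·CB
    A ↦ B
    B ↦ CB
    C ↦ BA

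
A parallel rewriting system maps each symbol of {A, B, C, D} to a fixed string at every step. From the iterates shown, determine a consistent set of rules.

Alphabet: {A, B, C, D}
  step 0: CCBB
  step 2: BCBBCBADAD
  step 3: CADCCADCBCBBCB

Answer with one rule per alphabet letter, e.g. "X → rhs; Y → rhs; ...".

  step 2 ⇒ step 3: BCBBCBADAD ⇒ C·AD·C·C·AD·C·BC·B·BC·B
    A ↦ BC
    B ↦ C
    C ↦ AD
    D ↦ B

A->BC, B->C, C->AD, D->B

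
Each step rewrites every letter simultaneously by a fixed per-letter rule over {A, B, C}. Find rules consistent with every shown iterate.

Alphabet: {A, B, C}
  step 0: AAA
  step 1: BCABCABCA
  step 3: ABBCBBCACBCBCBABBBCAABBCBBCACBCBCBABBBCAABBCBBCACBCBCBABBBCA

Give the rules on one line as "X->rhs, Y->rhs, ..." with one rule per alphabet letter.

  step 0 ⇒ step 1: AAA ⇒ BCA·BCA·BCA
    A ↦ BCA
    B ↦ CB  (constrained at step 1)
    C ↦ ABB  (constrained at step 1)

A->BCA, B->CB, C->ABB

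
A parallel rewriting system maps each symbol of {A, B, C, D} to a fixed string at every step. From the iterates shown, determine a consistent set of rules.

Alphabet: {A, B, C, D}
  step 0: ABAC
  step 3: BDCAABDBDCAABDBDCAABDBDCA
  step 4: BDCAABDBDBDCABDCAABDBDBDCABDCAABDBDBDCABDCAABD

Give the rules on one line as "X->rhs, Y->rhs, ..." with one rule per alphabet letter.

  step 3 ⇒ step 4: BDCAABDBDCAABDBDCAABDBDCA ⇒ BD·CA·A·BD·BD·BD·CA·BD·CA·A·BD·BD·BD·CA·BD·CA·A·BD·BD·BD·CA·BD·CA·A·BD
    A ↦ BD
    B ↦ BD
    C ↦ A
    D ↦ CA

A->BD, B->BD, C->A, D->CA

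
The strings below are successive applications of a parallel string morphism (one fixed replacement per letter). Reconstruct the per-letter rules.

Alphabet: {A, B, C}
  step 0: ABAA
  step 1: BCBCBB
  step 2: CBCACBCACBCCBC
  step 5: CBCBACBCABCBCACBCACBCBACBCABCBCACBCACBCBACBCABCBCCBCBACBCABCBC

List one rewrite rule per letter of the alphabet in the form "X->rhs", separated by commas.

A->B, B->CBC, C->A

  step 1 ⇒ step 2: BCBCBB ⇒ CBC·A·CBC·A·CBC·CBC
    B ↦ CBC
    C ↦ A
  step 0 ⇒ step 1: ABAA ⇒ B·CBC·B·B
    A ↦ B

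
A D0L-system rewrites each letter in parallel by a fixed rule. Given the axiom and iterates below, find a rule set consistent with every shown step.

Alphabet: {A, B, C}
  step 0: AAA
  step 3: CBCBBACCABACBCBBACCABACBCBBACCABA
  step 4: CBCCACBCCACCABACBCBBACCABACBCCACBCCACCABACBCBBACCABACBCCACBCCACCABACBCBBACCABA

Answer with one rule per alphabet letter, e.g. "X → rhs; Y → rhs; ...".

A->BA, B->CCA, C->CB

  step 3 ⇒ step 4: CBCBBACCABACBCBBACCABACBCBBACCABA ⇒ CB·CCA·CB·CCA·CCA·BA·CB·CB·BA·CCA·BA·CB·CCA·CB·CCA·CCA·BA·CB·CB·BA·CCA·BA·CB·CCA·CB·CCA·CCA·BA·CB·CB·BA·CCA·BA
    A ↦ BA
    B ↦ CCA
    C ↦ CB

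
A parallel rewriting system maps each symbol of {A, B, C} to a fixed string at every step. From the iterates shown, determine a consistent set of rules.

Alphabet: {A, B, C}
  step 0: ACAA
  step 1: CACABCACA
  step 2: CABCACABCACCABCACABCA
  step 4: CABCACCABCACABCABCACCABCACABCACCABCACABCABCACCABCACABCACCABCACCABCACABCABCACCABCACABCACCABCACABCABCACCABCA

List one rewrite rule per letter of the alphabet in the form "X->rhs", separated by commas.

A->CA, B->C, C->CAB

  step 1 ⇒ step 2: CACABCACA ⇒ CAB·CA·CAB·CA·C·CAB·CA·CAB·CA
    A ↦ CA
    B ↦ C
    C ↦ CAB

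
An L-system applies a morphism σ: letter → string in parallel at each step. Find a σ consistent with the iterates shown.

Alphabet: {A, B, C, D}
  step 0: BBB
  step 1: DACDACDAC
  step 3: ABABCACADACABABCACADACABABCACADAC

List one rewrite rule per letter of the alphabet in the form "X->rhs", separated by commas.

A->CA, B->DAC, C->AB, D->C

  step 0 ⇒ step 1: BBB ⇒ DAC·DAC·DAC
    B ↦ DAC
    A ↦ CA  (constrained at step 1)
    C ↦ AB  (constrained at step 1)
    D ↦ C  (constrained at step 1)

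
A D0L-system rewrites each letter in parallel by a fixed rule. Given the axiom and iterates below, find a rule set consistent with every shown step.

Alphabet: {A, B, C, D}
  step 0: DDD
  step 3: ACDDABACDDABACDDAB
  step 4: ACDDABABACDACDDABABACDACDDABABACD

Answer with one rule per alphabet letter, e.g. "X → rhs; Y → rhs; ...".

A->AC, B->D, C->DD, D->AB

  step 3 ⇒ step 4: ACDDABACDDABACDDAB ⇒ AC·DD·AB·AB·AC·D·AC·DD·AB·AB·AC·D·AC·DD·AB·AB·AC·D
    A ↦ AC
    B ↦ D
    C ↦ DD
    D ↦ AB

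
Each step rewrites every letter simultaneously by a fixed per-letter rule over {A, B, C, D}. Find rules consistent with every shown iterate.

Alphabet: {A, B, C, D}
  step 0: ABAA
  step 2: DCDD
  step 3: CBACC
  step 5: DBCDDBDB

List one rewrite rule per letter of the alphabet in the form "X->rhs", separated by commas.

  step 2 ⇒ step 3: DCDD ⇒ C·BA·C·C
    C ↦ BA
    D ↦ C
    A ↦ B  (constrained at step 0)
    B ↦ D  (constrained at step 0)

A->B, B->D, C->BA, D->C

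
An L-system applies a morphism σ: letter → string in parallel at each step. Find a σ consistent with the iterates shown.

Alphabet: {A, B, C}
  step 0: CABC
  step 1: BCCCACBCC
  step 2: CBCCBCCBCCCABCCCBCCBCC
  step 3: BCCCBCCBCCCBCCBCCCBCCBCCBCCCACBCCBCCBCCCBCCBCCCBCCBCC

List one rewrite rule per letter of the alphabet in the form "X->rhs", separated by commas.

A->CA, B->C, C->BCC

  step 2 ⇒ step 3: CBCCBCCBCCCABCCCBCCBCC ⇒ BCC·C·BCC·BCC·C·BCC·BCC·C·BCC·BCC·BCC·CA·C·BCC·BCC·BCC·C·BCC·BCC·C·BCC·BCC
    A ↦ CA
    B ↦ C
    C ↦ BCC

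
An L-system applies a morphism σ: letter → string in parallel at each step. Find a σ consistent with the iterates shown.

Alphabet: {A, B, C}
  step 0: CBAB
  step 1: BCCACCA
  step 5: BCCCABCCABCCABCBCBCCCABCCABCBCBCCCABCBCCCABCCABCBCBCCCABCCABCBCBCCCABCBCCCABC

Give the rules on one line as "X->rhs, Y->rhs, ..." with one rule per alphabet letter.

  step 0 ⇒ step 1: CBAB ⇒ BC·CA·C·CA
    A ↦ C
    B ↦ CA
    C ↦ BC

A->C, B->CA, C->BC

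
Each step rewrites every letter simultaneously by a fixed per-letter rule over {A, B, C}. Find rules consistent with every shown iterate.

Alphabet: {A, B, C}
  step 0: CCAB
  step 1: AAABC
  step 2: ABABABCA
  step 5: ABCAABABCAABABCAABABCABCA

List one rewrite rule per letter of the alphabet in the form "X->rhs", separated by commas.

A->AB, B->C, C->A

  step 1 ⇒ step 2: AAABC ⇒ AB·AB·AB·C·A
    A ↦ AB
    B ↦ C
    C ↦ A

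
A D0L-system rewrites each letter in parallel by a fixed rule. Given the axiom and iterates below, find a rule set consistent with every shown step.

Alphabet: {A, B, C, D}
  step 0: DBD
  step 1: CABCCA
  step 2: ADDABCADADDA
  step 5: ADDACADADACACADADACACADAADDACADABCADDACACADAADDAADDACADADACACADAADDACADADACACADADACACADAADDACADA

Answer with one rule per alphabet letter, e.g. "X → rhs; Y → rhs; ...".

  step 1 ⇒ step 2: CABCCA ⇒ AD·DA·BC·AD·AD·DA
    A ↦ DA
    B ↦ BC
    C ↦ AD
  step 0 ⇒ step 1: DBD ⇒ CA·BC·CA
    D ↦ CA

A->DA, B->BC, C->AD, D->CA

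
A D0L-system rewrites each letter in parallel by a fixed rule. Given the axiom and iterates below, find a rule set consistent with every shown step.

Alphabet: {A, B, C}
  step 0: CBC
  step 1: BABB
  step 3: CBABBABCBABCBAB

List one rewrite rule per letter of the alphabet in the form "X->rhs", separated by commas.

  step 0 ⇒ step 1: CBC ⇒ B·AB·B
    B ↦ AB
    C ↦ B
    A ↦ CB  (constrained at step 1)

A->CB, B->AB, C->B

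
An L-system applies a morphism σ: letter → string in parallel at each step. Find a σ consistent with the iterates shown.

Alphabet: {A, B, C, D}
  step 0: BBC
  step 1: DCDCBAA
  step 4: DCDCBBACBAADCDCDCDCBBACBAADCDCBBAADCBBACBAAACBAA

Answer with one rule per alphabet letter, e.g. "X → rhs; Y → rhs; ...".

  step 0 ⇒ step 1: BBC ⇒ DC·DC·BAA
    B ↦ DC
    C ↦ BAA
    A ↦ B  (constrained at step 1)
    D ↦ AC  (constrained at step 1)

A->B, B->DC, C->BAA, D->AC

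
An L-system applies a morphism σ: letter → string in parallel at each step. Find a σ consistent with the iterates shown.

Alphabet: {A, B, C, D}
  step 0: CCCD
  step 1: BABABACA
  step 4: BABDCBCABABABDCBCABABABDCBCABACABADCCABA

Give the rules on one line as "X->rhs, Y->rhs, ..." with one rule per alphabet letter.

A->B, B->DC, C->BA, D->CA

  step 0 ⇒ step 1: CCCD ⇒ BA·BA·BA·CA
    C ↦ BA
    D ↦ CA
    A ↦ B  (constrained at step 1)
    B ↦ DC  (constrained at step 1)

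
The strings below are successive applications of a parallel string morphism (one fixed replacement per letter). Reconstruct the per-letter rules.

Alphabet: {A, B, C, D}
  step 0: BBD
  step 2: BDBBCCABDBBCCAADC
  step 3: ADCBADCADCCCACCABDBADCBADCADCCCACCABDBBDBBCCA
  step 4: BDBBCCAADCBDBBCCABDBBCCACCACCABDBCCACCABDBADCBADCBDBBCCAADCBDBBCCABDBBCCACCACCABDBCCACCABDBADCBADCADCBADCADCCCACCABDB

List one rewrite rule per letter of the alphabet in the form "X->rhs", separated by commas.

  step 3 ⇒ step 4: ADCBADCADCCCACCABDBADCBADCADCCCACCABDBBDBBCCA ⇒ BDB·B·CCA·ADC·BDB·B·CCA·BDB·B·CCA·CCA·CCA·BDB·CCA·CCA·BDB·ADC·B·ADC·BDB·B·CCA·ADC·BDB·B·CCA·BDB·B·CCA·CCA·CCA·BDB·CCA·CCA·BDB·ADC·B·ADC·ADC·B·ADC·ADC·CCA·CCA·BDB
    A ↦ BDB
    B ↦ ADC
    C ↦ CCA
    D ↦ B

A->BDB, B->ADC, C->CCA, D->B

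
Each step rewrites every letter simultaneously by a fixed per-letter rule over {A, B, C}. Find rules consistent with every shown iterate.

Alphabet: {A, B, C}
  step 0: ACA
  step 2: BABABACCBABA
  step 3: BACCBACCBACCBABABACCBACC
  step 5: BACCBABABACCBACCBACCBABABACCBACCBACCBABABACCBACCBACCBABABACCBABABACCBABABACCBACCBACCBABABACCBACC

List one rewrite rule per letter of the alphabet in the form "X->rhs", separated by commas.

  step 2 ⇒ step 3: BABABACCBABA ⇒ BA·CC·BA·CC·BA·CC·BA·BA·BA·CC·BA·CC
    A ↦ CC
    B ↦ BA
    C ↦ BA

A->CC, B->BA, C->BA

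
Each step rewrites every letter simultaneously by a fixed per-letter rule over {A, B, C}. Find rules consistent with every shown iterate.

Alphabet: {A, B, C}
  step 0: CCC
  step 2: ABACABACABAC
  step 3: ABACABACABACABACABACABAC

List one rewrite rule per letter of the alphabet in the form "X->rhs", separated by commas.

A->AB, B->AC, C->AC

  step 2 ⇒ step 3: ABACABACABAC ⇒ AB·AC·AB·AC·AB·AC·AB·AC·AB·AC·AB·AC
    A ↦ AB
    B ↦ AC
    C ↦ AC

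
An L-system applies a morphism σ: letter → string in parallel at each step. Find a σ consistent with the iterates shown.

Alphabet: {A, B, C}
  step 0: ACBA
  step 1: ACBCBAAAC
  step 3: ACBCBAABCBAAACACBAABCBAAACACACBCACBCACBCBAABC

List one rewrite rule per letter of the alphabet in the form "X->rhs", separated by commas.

A->AC, B->BAA, C->BC

  step 0 ⇒ step 1: ACBA ⇒ AC·BC·BAA·AC
    A ↦ AC
    B ↦ BAA
    C ↦ BC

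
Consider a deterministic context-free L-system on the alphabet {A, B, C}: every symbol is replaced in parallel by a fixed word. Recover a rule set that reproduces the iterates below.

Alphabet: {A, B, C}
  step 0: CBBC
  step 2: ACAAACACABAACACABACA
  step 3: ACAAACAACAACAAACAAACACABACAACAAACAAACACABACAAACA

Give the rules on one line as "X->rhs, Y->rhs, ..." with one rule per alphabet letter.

A->ACA, B->CAB, C->A

  step 2 ⇒ step 3: ACAAACACABAACACABACA ⇒ ACA·A·ACA·ACA·ACA·A·ACA·A·ACA·CAB·ACA·ACA·A·ACA·A·ACA·CAB·ACA·A·ACA
    A ↦ ACA
    B ↦ CAB
    C ↦ A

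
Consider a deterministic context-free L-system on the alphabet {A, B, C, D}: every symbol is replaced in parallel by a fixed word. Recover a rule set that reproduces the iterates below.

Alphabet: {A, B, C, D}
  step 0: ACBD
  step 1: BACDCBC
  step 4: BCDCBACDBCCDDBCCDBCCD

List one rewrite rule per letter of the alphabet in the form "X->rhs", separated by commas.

  step 0 ⇒ step 1: ACBD ⇒ BAC·D·C·BC
    A ↦ BAC
    B ↦ C
    C ↦ D
    D ↦ BC

A->BAC, B->C, C->D, D->BC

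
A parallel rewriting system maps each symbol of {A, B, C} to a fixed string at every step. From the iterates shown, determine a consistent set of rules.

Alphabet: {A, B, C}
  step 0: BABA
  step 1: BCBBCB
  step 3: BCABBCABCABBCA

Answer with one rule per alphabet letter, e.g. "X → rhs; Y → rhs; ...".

  step 0 ⇒ step 1: BABA ⇒ BC·B·BC·B
    A ↦ B
    B ↦ BC
    C ↦ A  (constrained at step 1)

A->B, B->BC, C->A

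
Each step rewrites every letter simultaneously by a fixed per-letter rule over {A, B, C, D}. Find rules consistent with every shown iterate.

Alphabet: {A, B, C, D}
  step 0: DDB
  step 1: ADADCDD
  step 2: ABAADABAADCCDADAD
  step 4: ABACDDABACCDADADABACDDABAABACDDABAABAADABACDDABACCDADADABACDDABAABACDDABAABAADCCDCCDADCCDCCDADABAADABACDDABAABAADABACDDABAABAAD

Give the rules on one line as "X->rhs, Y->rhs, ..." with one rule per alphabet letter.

  step 1 ⇒ step 2: ADADCDD ⇒ ABA·AD·ABA·AD·CCD·AD·AD
    A ↦ ABA
    C ↦ CCD
    D ↦ AD
  step 0 ⇒ step 1: DDB ⇒ AD·AD·CDD
    B ↦ CDD

A->ABA, B->CDD, C->CCD, D->AD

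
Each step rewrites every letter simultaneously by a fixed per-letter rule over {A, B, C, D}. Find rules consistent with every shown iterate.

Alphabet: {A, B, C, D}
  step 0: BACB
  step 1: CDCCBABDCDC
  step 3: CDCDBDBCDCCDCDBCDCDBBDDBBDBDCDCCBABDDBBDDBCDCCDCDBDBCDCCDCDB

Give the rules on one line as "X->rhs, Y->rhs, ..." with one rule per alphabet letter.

A->CBA, B->CDC, C->BD, D->DB

  step 0 ⇒ step 1: BACB ⇒ CDC·CBA·BD·CDC
    A ↦ CBA
    B ↦ CDC
    C ↦ BD
    D ↦ DB  (constrained at step 1)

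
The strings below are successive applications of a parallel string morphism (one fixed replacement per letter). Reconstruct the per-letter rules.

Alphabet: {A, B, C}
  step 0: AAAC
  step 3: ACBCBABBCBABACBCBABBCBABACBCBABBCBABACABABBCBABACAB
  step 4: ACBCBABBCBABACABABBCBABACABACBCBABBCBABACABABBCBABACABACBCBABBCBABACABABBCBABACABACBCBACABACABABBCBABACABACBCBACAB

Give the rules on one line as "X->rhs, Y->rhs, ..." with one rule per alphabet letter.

A->AC, B->AB, C->BCB

  step 3 ⇒ step 4: ACBCBABBCBABACBCBABBCBABACBCBABBCBABACABABBCBABACAB ⇒ AC·BCB·AB·BCB·AB·AC·AB·AB·BCB·AB·AC·AB·AC·BCB·AB·BCB·AB·AC·AB·AB·BCB·AB·AC·AB·AC·BCB·AB·BCB·AB·AC·AB·AB·BCB·AB·AC·AB·AC·BCB·AC·AB·AC·AB·AB·BCB·AB·AC·AB·AC·BCB·AC·AB
    A ↦ AC
    B ↦ AB
    C ↦ BCB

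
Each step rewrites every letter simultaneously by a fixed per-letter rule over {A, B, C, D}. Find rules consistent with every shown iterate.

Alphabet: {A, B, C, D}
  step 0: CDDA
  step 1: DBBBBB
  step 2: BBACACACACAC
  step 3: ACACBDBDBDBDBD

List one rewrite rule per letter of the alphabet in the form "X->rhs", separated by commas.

  step 2 ⇒ step 3: BBACACACACAC ⇒ AC·AC·B·D·B·D·B·D·B·D·B·D
    A ↦ B
    B ↦ AC
    C ↦ D
  step 0 ⇒ step 1: CDDA ⇒ D·BB·BB·B
    D ↦ BB

A->B, B->AC, C->D, D->BB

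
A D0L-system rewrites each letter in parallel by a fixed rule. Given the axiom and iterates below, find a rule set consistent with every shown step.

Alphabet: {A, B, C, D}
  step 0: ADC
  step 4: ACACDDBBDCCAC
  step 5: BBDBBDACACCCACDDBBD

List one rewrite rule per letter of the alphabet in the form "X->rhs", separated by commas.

A->BB, B->C, C->D, D->AC

  step 4 ⇒ step 5: ACACDDBBDCCAC ⇒ BB·D·BB·D·AC·AC·C·C·AC·D·D·BB·D
    A ↦ BB
    B ↦ C
    C ↦ D
    D ↦ AC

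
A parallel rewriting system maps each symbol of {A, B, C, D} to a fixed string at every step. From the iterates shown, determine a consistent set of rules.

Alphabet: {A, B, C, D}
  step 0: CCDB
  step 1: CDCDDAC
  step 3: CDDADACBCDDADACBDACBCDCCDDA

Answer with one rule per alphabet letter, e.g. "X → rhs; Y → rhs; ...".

A->CB, B->C, C->CD, D->DA

  step 0 ⇒ step 1: CCDB ⇒ CD·CD·DA·C
    B ↦ C
    C ↦ CD
    D ↦ DA
    A ↦ CB  (constrained at step 1)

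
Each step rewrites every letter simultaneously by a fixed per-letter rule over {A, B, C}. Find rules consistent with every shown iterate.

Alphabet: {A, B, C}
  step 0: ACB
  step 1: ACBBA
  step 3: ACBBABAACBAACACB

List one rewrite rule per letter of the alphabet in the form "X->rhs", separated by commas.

A->AC, B->BA, C->B

  step 0 ⇒ step 1: ACB ⇒ AC·B·BA
    A ↦ AC
    B ↦ BA
    C ↦ B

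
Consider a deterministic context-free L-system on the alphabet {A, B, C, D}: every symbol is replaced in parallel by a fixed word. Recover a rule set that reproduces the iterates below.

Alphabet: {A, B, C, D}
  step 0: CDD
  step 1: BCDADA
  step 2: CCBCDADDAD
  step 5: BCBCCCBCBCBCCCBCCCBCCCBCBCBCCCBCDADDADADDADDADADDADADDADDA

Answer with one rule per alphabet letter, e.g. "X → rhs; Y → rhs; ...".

  step 1 ⇒ step 2: BCDADA ⇒ CC·BC·DA·D·DA·D
    A ↦ D
    B ↦ CC
    C ↦ BC
    D ↦ DA

A->D, B->CC, C->BC, D->DA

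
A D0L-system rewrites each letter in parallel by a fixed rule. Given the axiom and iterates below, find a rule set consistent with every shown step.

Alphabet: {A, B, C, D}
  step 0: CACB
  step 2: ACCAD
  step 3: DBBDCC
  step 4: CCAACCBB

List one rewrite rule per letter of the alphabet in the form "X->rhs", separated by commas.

  step 3 ⇒ step 4: DBBDCC ⇒ CC·A·A·CC·B·B
    B ↦ A
    C ↦ B
    D ↦ CC
  step 2 ⇒ step 3: ACCAD ⇒ D·B·B·D·CC
    A ↦ D

A->D, B->A, C->B, D->CC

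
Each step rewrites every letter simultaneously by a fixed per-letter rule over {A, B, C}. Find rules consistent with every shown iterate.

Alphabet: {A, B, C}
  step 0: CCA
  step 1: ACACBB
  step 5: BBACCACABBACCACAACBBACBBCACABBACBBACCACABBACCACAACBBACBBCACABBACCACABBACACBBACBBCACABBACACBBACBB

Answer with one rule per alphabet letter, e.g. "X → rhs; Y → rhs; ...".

  step 0 ⇒ step 1: CCA ⇒ AC·AC·BB
    A ↦ BB
    C ↦ AC
    B ↦ CA  (constrained at step 1)

A->BB, B->CA, C->AC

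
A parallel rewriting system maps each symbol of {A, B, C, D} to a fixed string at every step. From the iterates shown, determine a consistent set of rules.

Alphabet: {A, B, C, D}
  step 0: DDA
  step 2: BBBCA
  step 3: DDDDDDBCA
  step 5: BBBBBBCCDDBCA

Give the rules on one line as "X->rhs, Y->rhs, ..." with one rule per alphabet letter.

  step 2 ⇒ step 3: BBBCA ⇒ DD·DD·DD·B·CA
    A ↦ CA
    B ↦ DD
    C ↦ B
    D ↦ C  (constrained at step 0)

A->CA, B->DD, C->B, D->C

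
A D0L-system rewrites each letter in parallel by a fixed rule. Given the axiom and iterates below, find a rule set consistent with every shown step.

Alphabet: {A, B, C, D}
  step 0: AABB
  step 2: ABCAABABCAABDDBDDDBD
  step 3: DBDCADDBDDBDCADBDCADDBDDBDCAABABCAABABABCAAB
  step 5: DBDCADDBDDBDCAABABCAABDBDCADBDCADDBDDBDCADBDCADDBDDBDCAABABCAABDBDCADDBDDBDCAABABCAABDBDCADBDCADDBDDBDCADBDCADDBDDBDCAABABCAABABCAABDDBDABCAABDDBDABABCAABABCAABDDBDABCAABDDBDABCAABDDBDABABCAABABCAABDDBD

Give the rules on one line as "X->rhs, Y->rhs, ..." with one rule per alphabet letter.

A->DBD, B->CA, C->D, D->AB

  step 2 ⇒ step 3: ABCAABABCAABDDBDDDBD ⇒ DBD·CA·D·DBD·DBD·CA·DBD·CA·D·DBD·DBD·CA·AB·AB·CA·AB·AB·AB·CA·AB
    A ↦ DBD
    B ↦ CA
    C ↦ D
    D ↦ AB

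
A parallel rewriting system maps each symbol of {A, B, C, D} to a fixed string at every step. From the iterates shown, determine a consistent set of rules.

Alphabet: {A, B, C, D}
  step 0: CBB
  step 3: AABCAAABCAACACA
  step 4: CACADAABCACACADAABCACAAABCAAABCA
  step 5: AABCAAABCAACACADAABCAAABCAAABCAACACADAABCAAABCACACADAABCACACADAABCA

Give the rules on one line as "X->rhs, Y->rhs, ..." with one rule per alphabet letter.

  step 4 ⇒ step 5: CACADAABCACACADAABCACAAABCAAABCA ⇒ AAB·CA·AAB·CA·A·CA·CA·D·AAB·CA·AAB·CA·AAB·CA·A·CA·CA·D·AAB·CA·AAB·CA·CA·CA·D·AAB·CA·CA·CA·D·AAB·CA
    A ↦ CA
    B ↦ D
    C ↦ AAB
    D ↦ A

A->CA, B->D, C->AAB, D->A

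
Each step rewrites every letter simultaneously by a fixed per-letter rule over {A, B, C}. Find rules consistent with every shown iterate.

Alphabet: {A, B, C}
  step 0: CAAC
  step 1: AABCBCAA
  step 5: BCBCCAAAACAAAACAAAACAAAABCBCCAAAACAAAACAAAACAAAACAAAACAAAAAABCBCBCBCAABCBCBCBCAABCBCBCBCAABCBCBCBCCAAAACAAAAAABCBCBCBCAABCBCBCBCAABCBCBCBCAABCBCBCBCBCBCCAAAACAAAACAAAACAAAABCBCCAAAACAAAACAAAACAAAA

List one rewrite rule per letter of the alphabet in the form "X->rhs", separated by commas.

  step 0 ⇒ step 1: CAAC ⇒ AA·BC·BC·AA
    A ↦ BC
    C ↦ AA
    B ↦ CAA  (constrained at step 1)

A->BC, B->CAA, C->AA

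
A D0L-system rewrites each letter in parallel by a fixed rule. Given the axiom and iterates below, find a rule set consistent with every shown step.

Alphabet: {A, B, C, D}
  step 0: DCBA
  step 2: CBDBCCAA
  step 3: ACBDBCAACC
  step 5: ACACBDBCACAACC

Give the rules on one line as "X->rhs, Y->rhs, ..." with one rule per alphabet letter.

  step 2 ⇒ step 3: CBDBCCAA ⇒ A·C·BDB·C·A·A·C·C
    A ↦ C
    B ↦ C
    C ↦ A
    D ↦ BDB

A->C, B->C, C->A, D->BDB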